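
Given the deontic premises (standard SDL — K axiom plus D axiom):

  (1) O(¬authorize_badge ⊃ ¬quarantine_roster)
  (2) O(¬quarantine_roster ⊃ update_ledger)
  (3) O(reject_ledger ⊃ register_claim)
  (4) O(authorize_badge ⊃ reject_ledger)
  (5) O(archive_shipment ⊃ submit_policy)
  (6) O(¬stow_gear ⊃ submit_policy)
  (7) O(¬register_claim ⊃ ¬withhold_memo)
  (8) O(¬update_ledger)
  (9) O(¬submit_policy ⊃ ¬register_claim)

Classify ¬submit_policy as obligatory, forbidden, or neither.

Forbidden

Premise 8 gives O(¬update_ledger).
Premise 2, O(¬quarantine_roster ⊃ update_ledger), contraposes to O(¬update_ledger ⊃ quarantine_roster); with O(¬update_ledger) we get O(quarantine_roster).
Premise 1 is O(¬authorize_badge ⊃ ¬quarantine_roster); contrapositively O(quarantine_roster ⊃ authorize_badge). Since O(quarantine_roster) holds, K gives O(authorize_badge).
Applying K to premise 4 (O(authorize_badge ⊃ reject_ledger)) and O(authorize_badge) yields O(reject_ledger).
Premise 3 is O(reject_ledger ⊃ register_claim); since O(reject_ledger), deontic closure gives O(register_claim).
The contrapositive of premise 9 (O(¬submit_policy ⊃ ¬register_claim)) is O(register_claim ⊃ submit_policy), and O(register_claim) is already established, so O(submit_policy).
Premises 5, 6, 7 do not contribute to this derivation.
Thus O(submit_policy), which is F(¬submit_policy): ¬submit_policy is forbidden.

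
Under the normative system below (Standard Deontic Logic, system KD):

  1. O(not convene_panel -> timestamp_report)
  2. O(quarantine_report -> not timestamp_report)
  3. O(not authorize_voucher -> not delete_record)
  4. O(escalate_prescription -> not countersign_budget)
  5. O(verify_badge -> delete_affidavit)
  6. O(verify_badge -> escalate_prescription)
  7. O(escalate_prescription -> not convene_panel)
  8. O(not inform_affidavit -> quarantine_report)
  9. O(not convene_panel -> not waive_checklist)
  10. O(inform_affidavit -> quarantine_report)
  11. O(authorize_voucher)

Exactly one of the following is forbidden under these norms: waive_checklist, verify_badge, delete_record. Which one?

By case analysis on inform_affidavit: premise 10 gives O(inform_affidavit -> quarantine_report) and premise 8 gives O(not inform_affidavit -> quarantine_report), so O(quarantine_report) either way.
Premise 2 is O(quarantine_report -> not timestamp_report); since O(quarantine_report), deontic closure gives O(not timestamp_report).
Premise 1 is O(not convene_panel -> timestamp_report); contrapositively O(not timestamp_report -> convene_panel). Since O(not timestamp_report) holds, K gives O(convene_panel).
The contrapositive of premise 7 (O(escalate_prescription -> not convene_panel)) is O(convene_panel -> not escalate_prescription), and O(convene_panel) is already established, so O(not escalate_prescription).
Premise 6 is O(verify_badge -> escalate_prescription); contrapositively O(not escalate_prescription -> not verify_badge). Since O(not escalate_prescription) holds, K gives O(not verify_badge).
So O(not verify_badge) holds, i.e. verify_badge is forbidden. None of the other listed options is forbidden under the premises.

verify_badge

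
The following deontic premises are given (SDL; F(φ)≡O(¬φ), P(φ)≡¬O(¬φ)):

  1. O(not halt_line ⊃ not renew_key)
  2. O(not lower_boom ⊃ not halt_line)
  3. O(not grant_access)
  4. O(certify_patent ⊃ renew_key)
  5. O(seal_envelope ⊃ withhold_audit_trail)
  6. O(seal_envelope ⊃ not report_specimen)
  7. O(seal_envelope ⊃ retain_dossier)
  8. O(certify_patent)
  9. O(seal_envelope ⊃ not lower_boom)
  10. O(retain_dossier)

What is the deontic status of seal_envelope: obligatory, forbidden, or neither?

Forbidden

From premise 8 we have O(certify_patent).
Premise 4 is O(certify_patent ⊃ renew_key); since O(certify_patent), deontic closure gives O(renew_key).
The contrapositive of premise 1 (O(not halt_line ⊃ not renew_key)) is O(renew_key ⊃ halt_line), and O(renew_key) is already established, so O(halt_line).
Premise 2 is O(not lower_boom ⊃ not halt_line); contrapositively O(halt_line ⊃ lower_boom). Since O(halt_line) holds, K gives O(lower_boom).
Premise 9, O(seal_envelope ⊃ not lower_boom), contraposes to O(lower_boom ⊃ not seal_envelope); with O(lower_boom) we get O(not seal_envelope).
Premises 3, 5, 6, 7, 10 do not contribute to this derivation.
Thus O(not seal_envelope), which is F(seal_envelope): seal_envelope is forbidden.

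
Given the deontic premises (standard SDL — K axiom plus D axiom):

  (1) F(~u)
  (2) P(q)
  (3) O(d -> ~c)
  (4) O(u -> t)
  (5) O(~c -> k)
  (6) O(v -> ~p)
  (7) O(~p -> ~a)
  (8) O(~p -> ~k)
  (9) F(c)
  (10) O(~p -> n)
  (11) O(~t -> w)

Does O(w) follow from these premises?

No

Premise 11 is O(~t -> w), but O(~t) is not derivable from the premises, so it does not yield O(w).
No other premise forces O(w). An ideal world satisfying every premise can still have w false, so O(w) is not derivable.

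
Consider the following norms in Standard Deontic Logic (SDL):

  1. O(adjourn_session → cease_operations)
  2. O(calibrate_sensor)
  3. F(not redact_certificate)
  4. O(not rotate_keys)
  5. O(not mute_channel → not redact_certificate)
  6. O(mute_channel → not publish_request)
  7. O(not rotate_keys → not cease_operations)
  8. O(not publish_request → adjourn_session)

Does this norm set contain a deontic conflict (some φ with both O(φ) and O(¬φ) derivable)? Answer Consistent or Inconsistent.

F(not redact_certificate) at premise 3 means O(redact_certificate).
The contrapositive of premise 5 (O(not mute_channel → not redact_certificate)) is O(redact_certificate → mute_channel), and O(redact_certificate) is already established, so O(mute_channel).
With premise 6, O(mute_channel → not publish_request), the K-axiom yields O(not publish_request).
With premise 8, O(not publish_request → adjourn_session), the K-axiom yields O(adjourn_session).
Applying K to premise 1 (O(adjourn_session → cease_operations)) and O(adjourn_session) yields O(cease_operations).
Premise 7, O(not rotate_keys → not cease_operations), contraposes to O(cease_operations → rotate_keys); with O(cease_operations) we get O(rotate_keys).
Yet premise 4 states O(not rotate_keys).
We now have both O(rotate_keys) and O(not rotate_keys) — rotate_keys is simultaneously obligatory and forbidden, violating the D-axiom.

Inconsistent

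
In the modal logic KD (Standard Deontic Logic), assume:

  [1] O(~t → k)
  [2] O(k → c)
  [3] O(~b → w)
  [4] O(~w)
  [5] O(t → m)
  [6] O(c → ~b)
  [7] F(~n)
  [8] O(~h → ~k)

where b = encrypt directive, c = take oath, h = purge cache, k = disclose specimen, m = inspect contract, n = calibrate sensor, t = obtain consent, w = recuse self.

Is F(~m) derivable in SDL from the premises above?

Yes

Premise 4 states O(~w) outright.
Premise 3, O(~b → w), contraposes to O(~w → b); with O(~w) we get O(b).
The contrapositive of premise 6 (O(c → ~b)) is O(b → ~c), and O(b) is already established, so O(~c).
The contrapositive of premise 2 (O(k → c)) is O(~c → ~k), and O(~c) is already established, so O(~k).
Premise 1 is O(~t → k); contrapositively O(~k → t). Since O(~k) holds, K gives O(t).
Premise 5 is O(t → m); since O(t), deontic closure gives O(m).
Premises 7, 8 do not contribute to this derivation.
So O(m) holds, i.e. F(~m). The claim follows.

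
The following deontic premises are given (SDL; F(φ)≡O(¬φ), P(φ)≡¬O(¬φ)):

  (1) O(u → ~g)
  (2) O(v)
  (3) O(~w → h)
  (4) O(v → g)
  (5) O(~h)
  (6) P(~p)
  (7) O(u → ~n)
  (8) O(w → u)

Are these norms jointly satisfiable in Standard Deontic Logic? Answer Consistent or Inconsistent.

Premise 2 states O(v) outright.
With premise 4, O(v → g), the K-axiom yields O(g).
Premise 1, O(u → ~g), contraposes to O(g → ~u); with O(g) we get O(~u).
The contrapositive of premise 8 (O(w → u)) is O(~u → ~w), and O(~u) is already established, so O(~w).
From O(~w) and premise 3, O(~w → h), we obtain O(h).
But premise 5 directly asserts O(~h).
We now have both O(h) and O(~h) — h is simultaneously obligatory and forbidden, violating the D-axiom.

Inconsistent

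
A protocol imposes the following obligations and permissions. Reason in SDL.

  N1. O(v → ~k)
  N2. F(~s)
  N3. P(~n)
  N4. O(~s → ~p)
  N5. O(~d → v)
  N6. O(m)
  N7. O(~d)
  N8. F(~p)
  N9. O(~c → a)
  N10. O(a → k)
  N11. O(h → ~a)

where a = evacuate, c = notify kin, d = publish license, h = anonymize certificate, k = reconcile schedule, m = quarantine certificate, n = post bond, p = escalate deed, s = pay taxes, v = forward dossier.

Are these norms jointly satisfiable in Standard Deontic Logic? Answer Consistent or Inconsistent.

Premise 4 is O(~s → ~p), but O(~s) is not derivable from the premises, so it does not yield O(~p).
So O(~p) is not derivable, and the apparent clash with O(p) does not arise.
A world satisfying every obligation exists (e.g. a=false, c=true, d=false, h=false, k=false, m=true, n=false, p=true, s=true, v=true); no atom is both obligatory and forbidden, so the set is consistent.

Consistent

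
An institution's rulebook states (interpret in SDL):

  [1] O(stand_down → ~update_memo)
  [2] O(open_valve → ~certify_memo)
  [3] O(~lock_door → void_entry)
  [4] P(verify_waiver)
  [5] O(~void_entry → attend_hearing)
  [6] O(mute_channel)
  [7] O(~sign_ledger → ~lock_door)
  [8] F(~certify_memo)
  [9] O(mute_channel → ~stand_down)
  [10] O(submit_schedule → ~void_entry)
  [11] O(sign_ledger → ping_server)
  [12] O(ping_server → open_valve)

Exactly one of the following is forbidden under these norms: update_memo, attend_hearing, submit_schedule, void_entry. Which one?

submit_schedule

Premise 8 is F(~certify_memo), i.e. O(certify_memo).
Premise 2, O(open_valve → ~certify_memo), contraposes to O(certify_memo → ~open_valve); with O(certify_memo) we get O(~open_valve).
Premise 12, O(ping_server → open_valve), contraposes to O(~open_valve → ~ping_server); with O(~open_valve) we get O(~ping_server).
Premise 11 is O(sign_ledger → ping_server); contrapositively O(~ping_server → ~sign_ledger). Since O(~ping_server) holds, K gives O(~sign_ledger).
Applying K to premise 7 (O(~sign_ledger → ~lock_door)) and O(~sign_ledger) yields O(~lock_door).
Applying K to premise 3 (O(~lock_door → void_entry)) and O(~lock_door) yields O(void_entry).
Premise 10, O(submit_schedule → ~void_entry), contraposes to O(void_entry → ~submit_schedule); with O(void_entry) we get O(~submit_schedule).
So O(~submit_schedule) holds, i.e. submit_schedule is forbidden. None of the other listed options is forbidden under the premises.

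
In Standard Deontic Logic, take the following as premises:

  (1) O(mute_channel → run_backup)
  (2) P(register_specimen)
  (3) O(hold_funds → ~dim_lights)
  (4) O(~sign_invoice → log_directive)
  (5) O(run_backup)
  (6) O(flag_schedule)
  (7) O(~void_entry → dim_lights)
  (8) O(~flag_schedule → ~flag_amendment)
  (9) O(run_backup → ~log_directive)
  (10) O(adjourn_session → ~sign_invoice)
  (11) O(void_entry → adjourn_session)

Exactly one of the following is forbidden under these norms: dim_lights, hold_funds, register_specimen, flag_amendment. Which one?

hold_funds

Premise 5 gives O(run_backup).
From O(run_backup) and premise 9, O(run_backup → ~log_directive), we obtain O(~log_directive).
Premise 4, O(~sign_invoice → log_directive), contraposes to O(~log_directive → sign_invoice); with O(~log_directive) we get O(sign_invoice).
The contrapositive of premise 10 (O(adjourn_session → ~sign_invoice)) is O(sign_invoice → ~adjourn_session), and O(sign_invoice) is already established, so O(~adjourn_session).
The contrapositive of premise 11 (O(void_entry → adjourn_session)) is O(~adjourn_session → ~void_entry), and O(~adjourn_session) is already established, so O(~void_entry).
With premise 7, O(~void_entry → dim_lights), the K-axiom yields O(dim_lights).
The contrapositive of premise 3 (O(hold_funds → ~dim_lights)) is O(dim_lights → ~hold_funds), and O(dim_lights) is already established, so O(~hold_funds).
So O(~hold_funds) holds, i.e. hold_funds is forbidden. None of the other listed options is forbidden under the premises.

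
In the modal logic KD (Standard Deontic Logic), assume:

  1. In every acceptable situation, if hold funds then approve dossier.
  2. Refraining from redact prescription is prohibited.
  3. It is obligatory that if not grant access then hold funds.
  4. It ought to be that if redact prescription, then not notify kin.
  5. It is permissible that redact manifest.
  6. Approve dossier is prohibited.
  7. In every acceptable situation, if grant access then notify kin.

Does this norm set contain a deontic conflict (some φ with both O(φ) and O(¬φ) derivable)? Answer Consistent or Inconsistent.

Premise 2 is F(¬redact_prescription), i.e. O(redact_prescription).
From O(redact_prescription) and premise 4, O(redact_prescription → ¬notify_kin), we obtain O(¬notify_kin).
The contrapositive of premise 7 (O(grant_access → notify_kin)) is O(¬notify_kin → ¬grant_access), and O(¬notify_kin) is already established, so O(¬grant_access).
Applying K to premise 3 (O(¬grant_access → hold_funds)) and O(¬grant_access) yields O(hold_funds).
Premise 1 is O(hold_funds → approve_dossier); since O(hold_funds), deontic closure gives O(approve_dossier).
Yet premise 6 is F(approve_dossier), i.e. O(¬approve_dossier).
We now have both O(approve_dossier) and O(¬approve_dossier) — approve_dossier is simultaneously obligatory and forbidden, violating the D-axiom.

Inconsistent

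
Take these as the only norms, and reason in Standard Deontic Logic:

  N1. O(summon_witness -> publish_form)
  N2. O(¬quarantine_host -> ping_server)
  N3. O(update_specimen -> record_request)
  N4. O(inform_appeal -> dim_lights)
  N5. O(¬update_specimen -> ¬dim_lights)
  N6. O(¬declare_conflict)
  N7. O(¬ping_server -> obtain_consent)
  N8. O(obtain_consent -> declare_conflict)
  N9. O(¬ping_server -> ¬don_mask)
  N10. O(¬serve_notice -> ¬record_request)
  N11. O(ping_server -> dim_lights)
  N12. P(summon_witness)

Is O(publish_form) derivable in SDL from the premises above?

Premise 1 is O(summon_witness -> publish_form), but O(summon_witness) is not derivable from the premises (the permission P(summon_witness) asserts only ¬O(¬summon_witness), not O(summon_witness)), so it does not yield O(publish_form).
No other premise forces O(publish_form). An ideal world satisfying every premise can still have publish_form false, so O(publish_form) is not derivable.

No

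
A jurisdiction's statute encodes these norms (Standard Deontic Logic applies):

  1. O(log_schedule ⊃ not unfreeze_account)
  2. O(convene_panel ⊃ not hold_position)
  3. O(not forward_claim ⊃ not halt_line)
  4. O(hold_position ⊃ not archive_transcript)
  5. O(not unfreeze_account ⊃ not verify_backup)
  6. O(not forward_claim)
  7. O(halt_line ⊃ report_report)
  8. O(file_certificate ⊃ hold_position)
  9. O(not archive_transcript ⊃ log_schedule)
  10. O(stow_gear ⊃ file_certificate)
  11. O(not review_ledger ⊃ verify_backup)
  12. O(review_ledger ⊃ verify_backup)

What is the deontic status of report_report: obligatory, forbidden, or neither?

Premise 7 is O(halt_line ⊃ report_report), but O(halt_line) is not derivable from the premises, so it does not yield O(report_report).
No premise or chain of K-axiom applications forces O(report_report), and none forces O(not report_report). So report_report is neither obligatory nor forbidden under these norms.

Neither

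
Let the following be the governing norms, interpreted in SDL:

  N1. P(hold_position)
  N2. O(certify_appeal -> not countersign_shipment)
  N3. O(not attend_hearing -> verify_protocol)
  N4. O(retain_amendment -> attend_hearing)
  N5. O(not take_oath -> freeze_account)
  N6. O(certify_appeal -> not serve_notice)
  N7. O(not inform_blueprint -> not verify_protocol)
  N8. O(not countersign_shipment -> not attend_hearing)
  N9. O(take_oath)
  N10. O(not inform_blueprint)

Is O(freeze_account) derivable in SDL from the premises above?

Premise 5 is O(not take_oath -> freeze_account), but O(not take_oath) is not derivable from the premises, so it does not yield O(freeze_account).
No other premise forces O(freeze_account). An ideal world satisfying every premise can still have freeze_account false, so O(freeze_account) is not derivable.

No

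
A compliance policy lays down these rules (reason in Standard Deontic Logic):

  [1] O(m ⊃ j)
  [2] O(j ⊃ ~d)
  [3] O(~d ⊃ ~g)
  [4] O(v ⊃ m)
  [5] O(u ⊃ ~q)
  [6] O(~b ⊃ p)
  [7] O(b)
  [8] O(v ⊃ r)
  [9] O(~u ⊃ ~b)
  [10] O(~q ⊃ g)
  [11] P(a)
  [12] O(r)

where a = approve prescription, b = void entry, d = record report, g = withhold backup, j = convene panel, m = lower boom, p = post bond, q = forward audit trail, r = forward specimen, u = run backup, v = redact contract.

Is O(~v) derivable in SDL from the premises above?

Premise 7 states O(b) outright.
The contrapositive of premise 9 (O(~u ⊃ ~b)) is O(b ⊃ u), and O(b) is already established, so O(u).
With premise 5, O(u ⊃ ~q), the K-axiom yields O(~q).
Premise 10 is O(~q ⊃ g); since O(~q), deontic closure gives O(g).
Premise 3, O(~d ⊃ ~g), contraposes to O(g ⊃ d); with O(g) we get O(d).
The contrapositive of premise 2 (O(j ⊃ ~d)) is O(d ⊃ ~j), and O(d) is already established, so O(~j).
The contrapositive of premise 1 (O(m ⊃ j)) is O(~j ⊃ ~m), and O(~j) is already established, so O(~m).
The contrapositive of premise 4 (O(v ⊃ m)) is O(~m ⊃ ~v), and O(~m) is already established, so O(~v).
Premises 6, 8, 11, 12 do not contribute to this derivation.
So O(~v) follows.

Yes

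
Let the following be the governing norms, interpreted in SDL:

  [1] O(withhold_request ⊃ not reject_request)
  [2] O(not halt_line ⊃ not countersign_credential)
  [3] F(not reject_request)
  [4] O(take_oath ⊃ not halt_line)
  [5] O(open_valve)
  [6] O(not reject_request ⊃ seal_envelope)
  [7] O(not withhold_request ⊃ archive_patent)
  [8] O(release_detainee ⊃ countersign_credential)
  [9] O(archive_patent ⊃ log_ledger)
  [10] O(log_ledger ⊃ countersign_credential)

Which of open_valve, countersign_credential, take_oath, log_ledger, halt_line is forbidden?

Premise 3, F(not reject_request), is equivalent to O(reject_request).
Premise 1, O(withhold_request ⊃ not reject_request), contraposes to O(reject_request ⊃ not withhold_request); with O(reject_request) we get O(not withhold_request).
From O(not withhold_request) and premise 7, O(not withhold_request ⊃ archive_patent), we obtain O(archive_patent).
Applying K to premise 9 (O(archive_patent ⊃ log_ledger)) and O(archive_patent) yields O(log_ledger).
With premise 10, O(log_ledger ⊃ countersign_credential), the K-axiom yields O(countersign_credential).
Premise 2, O(not halt_line ⊃ not countersign_credential), contraposes to O(countersign_credential ⊃ halt_line); with O(countersign_credential) we get O(halt_line).
The contrapositive of premise 4 (O(take_oath ⊃ not halt_line)) is O(halt_line ⊃ not take_oath), and O(halt_line) is already established, so O(not take_oath).
So O(not take_oath) holds, i.e. take_oath is forbidden. None of the other listed options is forbidden under the premises.

take_oath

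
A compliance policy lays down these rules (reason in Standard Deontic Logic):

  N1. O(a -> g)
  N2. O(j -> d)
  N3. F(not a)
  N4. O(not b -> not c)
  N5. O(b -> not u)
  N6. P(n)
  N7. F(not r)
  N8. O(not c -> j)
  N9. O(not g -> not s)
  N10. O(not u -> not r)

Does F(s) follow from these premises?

Premise 9 is O(not g -> not s), but O(not g) is not derivable from the premises, so it does not yield O(not s).
No other premise forces O(not s). An ideal world satisfying every premise can still have s true, so F(s) is not derivable.

No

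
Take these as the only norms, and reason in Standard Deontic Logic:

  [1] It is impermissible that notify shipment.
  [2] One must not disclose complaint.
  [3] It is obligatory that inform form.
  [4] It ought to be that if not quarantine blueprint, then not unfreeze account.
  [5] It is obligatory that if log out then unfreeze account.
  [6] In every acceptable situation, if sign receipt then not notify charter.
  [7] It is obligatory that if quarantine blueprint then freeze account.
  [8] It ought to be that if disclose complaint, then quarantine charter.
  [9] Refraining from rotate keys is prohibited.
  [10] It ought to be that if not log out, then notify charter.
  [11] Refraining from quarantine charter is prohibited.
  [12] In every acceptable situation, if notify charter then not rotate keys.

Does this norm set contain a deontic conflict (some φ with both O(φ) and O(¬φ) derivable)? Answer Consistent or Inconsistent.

Premise 8 is O(disclose_complaint → quarantine_charter); even if O(quarantine_charter) held, inferring O(disclose_complaint) would be affirming the consequent — invalid.
So O(disclose_complaint) is not derivable, and the apparent clash with O(¬disclose_complaint) does not arise.
A world satisfying every obligation exists (e.g. disclose_complaint=false, freeze_account=true, inform_form=true, log_out=true, notify_charter=false, notify_shipment=false, quarantine_blueprint=true, quarantine_charter=true, rotate_keys=true, sign_receipt=false, unfreeze_account=true); no atom is both obligatory and forbidden, so the set is consistent.

Consistent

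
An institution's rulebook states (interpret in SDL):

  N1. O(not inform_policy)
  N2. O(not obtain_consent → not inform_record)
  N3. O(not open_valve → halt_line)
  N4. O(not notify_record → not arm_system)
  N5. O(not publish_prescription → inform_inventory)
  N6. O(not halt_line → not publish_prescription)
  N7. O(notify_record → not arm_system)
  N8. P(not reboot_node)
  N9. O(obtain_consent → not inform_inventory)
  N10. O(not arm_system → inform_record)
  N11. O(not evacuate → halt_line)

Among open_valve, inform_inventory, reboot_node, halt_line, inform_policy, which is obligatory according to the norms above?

halt_line

Premises 4 and 7 cover both cases: O(not notify_record → not arm_system) and O(notify_record → not arm_system). Since not notify_record ∨ notify_record is a tautology, O(not arm_system) follows.
With premise 10, O(not arm_system → inform_record), the K-axiom yields O(inform_record).
Premise 2, O(not obtain_consent → not inform_record), contraposes to O(inform_record → obtain_consent); with O(inform_record) we get O(obtain_consent).
Applying K to premise 9 (O(obtain_consent → not inform_inventory)) and O(obtain_consent) yields O(not inform_inventory).
The contrapositive of premise 5 (O(not publish_prescription → inform_inventory)) is O(not inform_inventory → publish_prescription), and O(not inform_inventory) is already established, so O(publish_prescription).
Premise 6 is O(not halt_line → not publish_prescription); contrapositively O(publish_prescription → halt_line). Since O(publish_prescription) holds, K gives O(halt_line).
So O(halt_line) holds — halt_line is obligatory. None of the other listed options is made obligatory by any chain of premises.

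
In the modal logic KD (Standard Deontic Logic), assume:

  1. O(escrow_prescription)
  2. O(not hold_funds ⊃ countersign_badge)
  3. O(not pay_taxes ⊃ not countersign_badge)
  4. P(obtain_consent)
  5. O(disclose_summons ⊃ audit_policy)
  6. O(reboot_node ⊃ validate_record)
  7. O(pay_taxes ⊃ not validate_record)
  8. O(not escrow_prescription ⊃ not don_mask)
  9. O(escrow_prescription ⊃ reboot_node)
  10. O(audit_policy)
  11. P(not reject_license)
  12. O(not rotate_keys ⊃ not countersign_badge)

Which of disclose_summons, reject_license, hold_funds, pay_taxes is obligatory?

Premise 1 gives O(escrow_prescription).
With premise 9, O(escrow_prescription ⊃ reboot_node), the K-axiom yields O(reboot_node).
Applying K to premise 6 (O(reboot_node ⊃ validate_record)) and O(reboot_node) yields O(validate_record).
Premise 7 is O(pay_taxes ⊃ not validate_record); contrapositively O(validate_record ⊃ not pay_taxes). Since O(validate_record) holds, K gives O(not pay_taxes).
From O(not pay_taxes) and premise 3, O(not pay_taxes ⊃ not countersign_badge), we obtain O(not countersign_badge).
Premise 2, O(not hold_funds ⊃ countersign_badge), contraposes to O(not countersign_badge ⊃ hold_funds); with O(not countersign_badge) we get O(hold_funds).
So O(hold_funds) holds — hold_funds is obligatory. None of the other listed options is made obligatory by any chain of premises.

hold_funds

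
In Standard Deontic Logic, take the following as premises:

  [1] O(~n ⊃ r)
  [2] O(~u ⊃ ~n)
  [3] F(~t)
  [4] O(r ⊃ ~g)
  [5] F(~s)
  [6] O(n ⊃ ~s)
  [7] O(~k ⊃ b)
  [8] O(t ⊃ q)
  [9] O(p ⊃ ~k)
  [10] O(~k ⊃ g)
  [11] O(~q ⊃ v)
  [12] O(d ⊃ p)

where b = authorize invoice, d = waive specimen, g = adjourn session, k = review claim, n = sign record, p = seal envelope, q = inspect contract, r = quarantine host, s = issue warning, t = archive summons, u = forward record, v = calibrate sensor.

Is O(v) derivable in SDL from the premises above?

No

Premise 11 is O(~q ⊃ v), but O(~q) is not derivable from the premises, so it does not yield O(v).
No other premise forces O(v). An ideal world satisfying every premise can still have v false, so O(v) is not derivable.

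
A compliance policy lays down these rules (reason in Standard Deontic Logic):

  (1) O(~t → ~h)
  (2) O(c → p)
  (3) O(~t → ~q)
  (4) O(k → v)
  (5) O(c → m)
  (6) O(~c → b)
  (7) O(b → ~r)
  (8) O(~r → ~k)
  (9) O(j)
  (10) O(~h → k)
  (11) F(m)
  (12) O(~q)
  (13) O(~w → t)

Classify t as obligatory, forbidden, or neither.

Premise 11 is F(m), i.e. O(~m).
The contrapositive of premise 5 (O(c → m)) is O(~m → ~c), and O(~m) is already established, so O(~c).
From O(~c) and premise 6, O(~c → b), we obtain O(b).
Premise 7 is O(b → ~r); since O(b), deontic closure gives O(~r).
With premise 8, O(~r → ~k), the K-axiom yields O(~k).
Premise 10 is O(~h → k); contrapositively O(~k → h). Since O(~k) holds, K gives O(h).
Premise 1 is O(~t → ~h); contrapositively O(h → t). Since O(h) holds, K gives O(t).
Premises 2, 3, 4, 9, 12, 13 do not contribute to this derivation.
Hence t is obligatory.

Obligatory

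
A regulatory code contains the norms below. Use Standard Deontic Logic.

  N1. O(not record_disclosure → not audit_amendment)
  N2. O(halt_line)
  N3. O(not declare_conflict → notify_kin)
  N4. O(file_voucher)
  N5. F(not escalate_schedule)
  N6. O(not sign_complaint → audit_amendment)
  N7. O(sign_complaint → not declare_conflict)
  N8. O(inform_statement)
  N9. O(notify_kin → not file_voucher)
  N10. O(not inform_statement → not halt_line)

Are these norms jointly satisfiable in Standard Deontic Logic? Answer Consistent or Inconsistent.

Consistent

Premise 10 is O(not inform_statement → not halt_line), but O(not inform_statement) is not derivable from the premises, so it does not yield O(not halt_line).
So O(not halt_line) is not derivable, and the apparent clash with O(halt_line) does not arise.
A world satisfying every obligation exists (e.g. audit_amendment=true, declare_conflict=true, escalate_schedule=true, file_voucher=true, halt_line=true, inform_statement=true, notify_kin=false, record_disclosure=true, sign_complaint=false); no atom is both obligatory and forbidden, so the set is consistent.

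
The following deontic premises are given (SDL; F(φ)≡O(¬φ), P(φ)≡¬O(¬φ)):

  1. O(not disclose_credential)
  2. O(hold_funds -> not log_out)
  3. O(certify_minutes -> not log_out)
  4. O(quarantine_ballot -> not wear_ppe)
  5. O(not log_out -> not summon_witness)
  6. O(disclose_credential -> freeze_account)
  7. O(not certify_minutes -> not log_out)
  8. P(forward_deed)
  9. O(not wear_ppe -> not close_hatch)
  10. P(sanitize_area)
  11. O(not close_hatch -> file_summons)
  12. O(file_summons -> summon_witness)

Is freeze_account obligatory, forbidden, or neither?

Premise 6 is O(disclose_credential -> freeze_account), but O(disclose_credential) is not derivable from the premises, so it does not yield O(freeze_account).
No premise or chain of K-axiom applications forces O(freeze_account), and none forces O(not freeze_account). So freeze_account is neither obligatory nor forbidden under these norms.

Neither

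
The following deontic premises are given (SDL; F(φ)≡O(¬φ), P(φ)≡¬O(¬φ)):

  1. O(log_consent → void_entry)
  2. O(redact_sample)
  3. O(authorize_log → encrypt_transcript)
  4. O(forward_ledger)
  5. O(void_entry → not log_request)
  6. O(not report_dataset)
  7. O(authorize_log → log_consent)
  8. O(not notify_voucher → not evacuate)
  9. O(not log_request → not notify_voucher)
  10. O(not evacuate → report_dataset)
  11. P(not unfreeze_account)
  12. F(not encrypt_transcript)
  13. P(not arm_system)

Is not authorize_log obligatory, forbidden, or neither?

Obligatory

From premise 6 we have O(not report_dataset).
The contrapositive of premise 10 (O(not evacuate → report_dataset)) is O(not report_dataset → evacuate), and O(not report_dataset) is already established, so O(evacuate).
The contrapositive of premise 8 (O(not notify_voucher → not evacuate)) is O(evacuate → notify_voucher), and O(evacuate) is already established, so O(notify_voucher).
Premise 9, O(not log_request → not notify_voucher), contraposes to O(notify_voucher → log_request); with O(notify_voucher) we get O(log_request).
Premise 5, O(void_entry → not log_request), contraposes to O(log_request → not void_entry); with O(log_request) we get O(not void_entry).
The contrapositive of premise 1 (O(log_consent → void_entry)) is O(not void_entry → not log_consent), and O(not void_entry) is already established, so O(not log_consent).
Premise 7 is O(authorize_log → log_consent); contrapositively O(not log_consent → not authorize_log). Since O(not log_consent) holds, K gives O(not authorize_log).
Premises 2, 3, 4, 11, 12, 13 do not contribute to this derivation.
Hence not authorize_log is obligatory.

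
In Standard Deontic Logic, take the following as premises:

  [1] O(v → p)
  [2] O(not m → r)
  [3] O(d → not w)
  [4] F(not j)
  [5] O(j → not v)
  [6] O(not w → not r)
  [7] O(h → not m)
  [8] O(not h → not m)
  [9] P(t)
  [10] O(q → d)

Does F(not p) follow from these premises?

Premise 1 is O(v → p), but O(v) is not derivable from the premises, so it does not yield O(p).
No other premise forces O(p). An ideal world satisfying every premise can still have not p true, so F(not p) is not derivable.

No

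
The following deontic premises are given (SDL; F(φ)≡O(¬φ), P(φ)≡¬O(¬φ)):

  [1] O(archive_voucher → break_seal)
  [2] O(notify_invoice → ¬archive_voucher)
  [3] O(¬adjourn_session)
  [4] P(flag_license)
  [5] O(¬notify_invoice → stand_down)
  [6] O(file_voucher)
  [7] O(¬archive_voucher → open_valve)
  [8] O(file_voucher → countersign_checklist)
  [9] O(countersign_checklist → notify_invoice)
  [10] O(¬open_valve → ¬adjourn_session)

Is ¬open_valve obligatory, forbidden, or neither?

Premise 6 states O(file_voucher) outright.
Premise 8 is O(file_voucher → countersign_checklist); since O(file_voucher), deontic closure gives O(countersign_checklist).
With premise 9, O(countersign_checklist → notify_invoice), the K-axiom yields O(notify_invoice).
Applying K to premise 2 (O(notify_invoice → ¬archive_voucher)) and O(notify_invoice) yields O(¬archive_voucher).
From O(¬archive_voucher) and premise 7, O(¬archive_voucher → open_valve), we obtain O(open_valve).
Premises 1, 3, 4, 5, 10 do not contribute to this derivation.
Thus O(open_valve), which is F(¬open_valve): ¬open_valve is forbidden.

Forbidden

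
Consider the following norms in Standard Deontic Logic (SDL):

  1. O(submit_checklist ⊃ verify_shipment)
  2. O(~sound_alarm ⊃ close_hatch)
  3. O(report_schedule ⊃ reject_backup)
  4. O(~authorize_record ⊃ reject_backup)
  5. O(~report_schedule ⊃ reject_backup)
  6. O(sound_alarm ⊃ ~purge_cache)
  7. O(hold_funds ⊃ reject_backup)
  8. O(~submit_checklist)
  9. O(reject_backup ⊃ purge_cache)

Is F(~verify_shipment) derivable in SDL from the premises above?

No

Premise 1 is O(submit_checklist ⊃ verify_shipment), but O(submit_checklist) is not derivable from the premises, so it does not yield O(verify_shipment).
No other premise forces O(verify_shipment). An ideal world satisfying every premise can still have ~verify_shipment true, so F(~verify_shipment) is not derivable.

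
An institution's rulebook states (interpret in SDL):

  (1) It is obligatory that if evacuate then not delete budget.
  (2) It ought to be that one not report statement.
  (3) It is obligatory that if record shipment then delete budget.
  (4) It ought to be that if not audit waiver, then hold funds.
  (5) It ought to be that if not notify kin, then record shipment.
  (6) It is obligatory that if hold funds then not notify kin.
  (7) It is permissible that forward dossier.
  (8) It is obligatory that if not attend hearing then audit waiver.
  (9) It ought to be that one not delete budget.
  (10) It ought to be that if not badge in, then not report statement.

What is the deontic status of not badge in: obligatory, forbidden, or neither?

Neither

Premise 10 is O(¬badge_in → ¬report_statement); even if O(¬report_statement) held, inferring O(¬badge_in) would be affirming the consequent — invalid.
No premise or chain of K-axiom applications forces O(¬badge_in), and none forces O(badge_in). So ¬badge_in is neither obligatory nor forbidden under these norms.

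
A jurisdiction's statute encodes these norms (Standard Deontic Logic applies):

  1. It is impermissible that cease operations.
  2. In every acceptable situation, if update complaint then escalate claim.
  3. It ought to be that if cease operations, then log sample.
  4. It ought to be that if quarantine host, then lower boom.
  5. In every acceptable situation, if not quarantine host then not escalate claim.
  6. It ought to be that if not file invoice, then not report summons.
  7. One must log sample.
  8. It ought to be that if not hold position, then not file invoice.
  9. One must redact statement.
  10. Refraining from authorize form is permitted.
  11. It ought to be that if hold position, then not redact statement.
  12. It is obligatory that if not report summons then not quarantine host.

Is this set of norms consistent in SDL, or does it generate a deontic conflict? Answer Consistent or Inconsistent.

Premise 3 is O(cease_operations → log_sample); even if O(log_sample) held, inferring O(cease_operations) would be affirming the consequent — invalid.
So O(cease_operations) is not derivable, and the apparent clash with O(¬cease_operations) does not arise.
A world satisfying every obligation exists (e.g. authorize_form=false, cease_operations=false, escalate_claim=false, file_invoice=false, hold_position=false, log_sample=true, lower_boom=false, quarantine_host=false, redact_statement=true, report_summons=false, update_complaint=false); no atom is both obligatory and forbidden, so the set is consistent.

Consistent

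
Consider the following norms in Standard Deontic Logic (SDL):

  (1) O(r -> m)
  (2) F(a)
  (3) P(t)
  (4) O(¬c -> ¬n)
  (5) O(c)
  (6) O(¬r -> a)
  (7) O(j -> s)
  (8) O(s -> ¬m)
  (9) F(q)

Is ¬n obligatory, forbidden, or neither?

Neither

Premise 4 is O(¬c -> ¬n), but O(¬c) is not derivable from the premises, so it does not yield O(¬n).
No premise or chain of K-axiom applications forces O(¬n), and none forces O(n). So ¬n is neither obligatory nor forbidden under these norms.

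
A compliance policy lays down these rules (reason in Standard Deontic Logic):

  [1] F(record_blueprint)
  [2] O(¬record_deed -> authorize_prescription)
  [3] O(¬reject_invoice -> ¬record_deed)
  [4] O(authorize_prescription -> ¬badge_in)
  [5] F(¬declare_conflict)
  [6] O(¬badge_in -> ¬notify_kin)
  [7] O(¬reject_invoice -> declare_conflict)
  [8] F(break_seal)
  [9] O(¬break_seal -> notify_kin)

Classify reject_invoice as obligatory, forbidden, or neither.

Premise 8 is F(break_seal), i.e. O(¬break_seal).
Premise 9 is O(¬break_seal -> notify_kin); since O(¬break_seal), deontic closure gives O(notify_kin).
Premise 6 is O(¬badge_in -> ¬notify_kin); contrapositively O(notify_kin -> badge_in). Since O(notify_kin) holds, K gives O(badge_in).
The contrapositive of premise 4 (O(authorize_prescription -> ¬badge_in)) is O(badge_in -> ¬authorize_prescription), and O(badge_in) is already established, so O(¬authorize_prescription).
Premise 2 is O(¬record_deed -> authorize_prescription); contrapositively O(¬authorize_prescription -> record_deed). Since O(¬authorize_prescription) holds, K gives O(record_deed).
The contrapositive of premise 3 (O(¬reject_invoice -> ¬record_deed)) is O(record_deed -> reject_invoice), and O(record_deed) is already established, so O(reject_invoice).
Premises 1, 5, 7 do not contribute to this derivation.
Hence reject_invoice is obligatory.

Obligatory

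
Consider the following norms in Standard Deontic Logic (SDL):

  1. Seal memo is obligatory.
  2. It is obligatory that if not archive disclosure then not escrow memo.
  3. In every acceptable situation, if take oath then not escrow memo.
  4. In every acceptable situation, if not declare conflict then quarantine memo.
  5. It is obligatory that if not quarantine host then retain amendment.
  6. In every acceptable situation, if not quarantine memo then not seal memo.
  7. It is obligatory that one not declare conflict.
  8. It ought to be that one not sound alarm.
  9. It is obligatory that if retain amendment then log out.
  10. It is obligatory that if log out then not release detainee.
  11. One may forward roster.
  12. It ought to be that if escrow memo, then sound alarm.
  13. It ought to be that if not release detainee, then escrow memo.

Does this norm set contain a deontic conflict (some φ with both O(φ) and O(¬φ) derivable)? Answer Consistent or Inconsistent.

Premise 6 is O(¬quarantine_memo → ¬seal_memo), but O(¬quarantine_memo) is not derivable from the premises, so it does not yield O(¬seal_memo).
So O(¬seal_memo) is not derivable, and the apparent clash with O(seal_memo) does not arise.
A world satisfying every obligation exists (e.g. archive_disclosure=false, declare_conflict=false, escrow_memo=false, forward_roster=false, log_out=false, quarantine_host=true, quarantine_memo=true, release_detainee=true, retain_amendment=false, seal_memo=true, sound_alarm=false, take_oath=false); no atom is both obligatory and forbidden, so the set is consistent.

Consistent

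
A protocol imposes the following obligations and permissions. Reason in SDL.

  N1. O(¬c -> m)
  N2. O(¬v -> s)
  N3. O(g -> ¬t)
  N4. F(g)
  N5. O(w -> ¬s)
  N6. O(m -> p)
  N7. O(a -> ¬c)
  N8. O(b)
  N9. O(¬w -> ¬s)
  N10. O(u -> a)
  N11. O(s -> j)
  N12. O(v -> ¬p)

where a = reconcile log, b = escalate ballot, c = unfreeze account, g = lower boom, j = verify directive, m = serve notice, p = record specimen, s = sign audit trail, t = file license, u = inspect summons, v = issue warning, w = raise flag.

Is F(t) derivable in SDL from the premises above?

No

Premise 3 is O(g -> ¬t), but O(g) is not derivable from the premises, so it does not yield O(¬t).
No other premise forces O(¬t). An ideal world satisfying every premise can still have t true, so F(t) is not derivable.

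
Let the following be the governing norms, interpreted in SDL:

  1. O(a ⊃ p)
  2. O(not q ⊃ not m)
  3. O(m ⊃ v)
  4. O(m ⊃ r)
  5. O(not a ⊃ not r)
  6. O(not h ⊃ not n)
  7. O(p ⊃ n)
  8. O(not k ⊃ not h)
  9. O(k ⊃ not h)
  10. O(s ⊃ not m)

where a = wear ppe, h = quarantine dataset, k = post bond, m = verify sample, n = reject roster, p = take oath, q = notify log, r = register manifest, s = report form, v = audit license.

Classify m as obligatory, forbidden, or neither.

Forbidden

Premises 8 and 9 are O(not k ⊃ not h) and O(k ⊃ not h); every ideal world satisfies not k or k, so in either case not h holds — hence O(not h).
With premise 6, O(not h ⊃ not n), the K-axiom yields O(not n).
Premise 7, O(p ⊃ n), contraposes to O(not n ⊃ not p); with O(not n) we get O(not p).
The contrapositive of premise 1 (O(a ⊃ p)) is O(not p ⊃ not a), and O(not p) is already established, so O(not a).
From O(not a) and premise 5, O(not a ⊃ not r), we obtain O(not r).
The contrapositive of premise 4 (O(m ⊃ r)) is O(not r ⊃ not m), and O(not r) is already established, so O(not m).
Premises 2, 3, 10 do not contribute to this derivation.
Thus O(not m), which is F(m): m is forbidden.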